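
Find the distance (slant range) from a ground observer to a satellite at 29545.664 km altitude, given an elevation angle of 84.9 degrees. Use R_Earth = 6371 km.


h = 29545.664 km, el = 84.9 deg
d = -R_E*sin(el) + sqrt((R_E*sin(el))^2 + 2*R_E*h + h^2)
d = -6371.0000*sin(1.4818) + sqrt((6371.0000*0.9960411)^2 + 2*6371.0000*29545.664 + 29545.664^2)
d = 29566.4209 km

29566.4209 km


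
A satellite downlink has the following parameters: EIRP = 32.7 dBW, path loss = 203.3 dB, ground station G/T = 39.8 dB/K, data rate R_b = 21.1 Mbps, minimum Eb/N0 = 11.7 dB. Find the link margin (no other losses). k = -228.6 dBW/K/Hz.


C/N0 = EIRP - FSPL + G/T - k = 32.7 - 203.3 + 39.8 - (-228.6)
C/N0 = 97.8000 dB-Hz
R_b = 21.1 Mbps = 2.11e+07 bps -> 10*log10(R_b) = 73.2428 dB-Hz
Eb/N0 = C/N0 - 10*log10(R_b) = 97.8000 - 73.2428 = 24.5572 dB
Margin = Eb/N0 - Eb/N0_req = 24.5572 - 11.7 = 12.8572 dB (link closes)

12.8572 dB


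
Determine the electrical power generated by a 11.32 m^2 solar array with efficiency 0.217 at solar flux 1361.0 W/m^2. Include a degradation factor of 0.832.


P = area * eta * S * degradation
P = 11.32 * 0.217 * 1361.0 * 0.832
P = 2781.5547 W

2781.5547 W


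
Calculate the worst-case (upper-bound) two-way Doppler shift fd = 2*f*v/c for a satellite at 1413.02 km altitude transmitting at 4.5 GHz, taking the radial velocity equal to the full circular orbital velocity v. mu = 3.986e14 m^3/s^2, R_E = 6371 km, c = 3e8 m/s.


r = 7.78402e+06 m
v = sqrt(mu/r) = 7155.9398 m/s (worst-case radial velocity)
f = 4.5 GHz = 4.5e+09 Hz
fd = 2*f*v/c = 2*4.5e+09*7155.9398/3.0e+08
fd = 214678.1926 Hz

214678.1926 Hz


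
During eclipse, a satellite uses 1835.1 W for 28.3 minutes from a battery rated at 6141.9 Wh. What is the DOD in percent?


E_used = P * t / 60 = 1835.1 * 28.3 / 60 = 865.5555 Wh
DOD = E_used / E_total * 100 = 865.5555 / 6141.9 * 100
DOD = 14.0926 %

14.0926 %


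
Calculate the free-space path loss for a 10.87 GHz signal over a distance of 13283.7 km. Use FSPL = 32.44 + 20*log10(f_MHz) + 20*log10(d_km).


f = 10.87 GHz = 10870.0000 MHz
d = 13283.7 km
FSPL = 32.44 + 20*log10(10870.0000) + 20*log10(13283.7)
FSPL = 32.44 + 80.7246 + 82.4664
FSPL = 195.6310 dB

195.6310 dB


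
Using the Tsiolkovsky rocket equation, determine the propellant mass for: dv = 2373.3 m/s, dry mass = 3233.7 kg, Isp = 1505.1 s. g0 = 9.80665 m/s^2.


ve = Isp * g0 = 1505.1 * 9.80665 = 14759.988915 m/s
mass ratio = exp(dv/ve) = exp(2373.3/14759.988915) = 1.17444160
m_prop = m_dry * (mr - 1) = 3233.7 * (1.17444160 - 1)
m_prop = 564.0918 kg

564.0918 kg


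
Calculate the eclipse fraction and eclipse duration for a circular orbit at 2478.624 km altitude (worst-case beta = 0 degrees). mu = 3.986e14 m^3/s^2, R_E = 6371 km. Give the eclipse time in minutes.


r = 8849.6240 km
T = 138.0852 min
Eclipse fraction = arcsin(R_E/r)/pi = arcsin(6371.0000/8849.6240)/pi
= arcsin(0.7199176)/pi = 0.2558204
Eclipse duration = 0.2558204 * 138.0852 = 35.3250 min

35.3250 minutes


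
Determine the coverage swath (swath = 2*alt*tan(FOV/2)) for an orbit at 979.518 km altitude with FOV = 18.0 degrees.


FOV = 18.0 deg = 0.3141593 rad
swath = 2 * alt * tan(FOV/2) = 2 * 979.518 * tan(0.1570796)
swath = 2 * 979.518 * 0.1583844
swath = 310.2808 km

310.2808 km


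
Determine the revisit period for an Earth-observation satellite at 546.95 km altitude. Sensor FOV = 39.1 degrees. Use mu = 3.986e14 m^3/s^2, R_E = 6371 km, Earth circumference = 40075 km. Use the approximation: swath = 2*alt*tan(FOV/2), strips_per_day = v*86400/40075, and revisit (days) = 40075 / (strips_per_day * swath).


swath = 2*546.95*tan(0.3412119) = 388.4450 km
v = sqrt(mu/r) = 7590.6670 m/s = 7.5907 km/s
strips/day = v*86400/40075 = 7.5907*86400/40075 = 16.3652
coverage/day = strips * swath = 16.3652 * 388.4450 = 6356.9623 km
revisit = 40075 / 6356.9623 = 6.3041 days

6.3041 days


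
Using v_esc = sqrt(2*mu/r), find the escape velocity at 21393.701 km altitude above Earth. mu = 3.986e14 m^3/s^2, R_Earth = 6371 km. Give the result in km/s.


r = 6371.0 + 21393.701 = 27764.7010 km = 2.7764701e+07 m
v_esc = sqrt(2*mu/r) = sqrt(2*3.986e14 / 2.7764701e+07)
v_esc = 5358.4249 m/s = 5.3584 km/s

5.3584 km/s


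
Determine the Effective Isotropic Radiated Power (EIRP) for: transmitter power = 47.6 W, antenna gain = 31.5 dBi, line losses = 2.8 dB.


Pt = 47.6 W = 16.7761 dBW
EIRP = Pt_dBW + Gt - losses = 16.7761 + 31.5 - 2.8 = 45.4761 dBW

45.4761 dBW


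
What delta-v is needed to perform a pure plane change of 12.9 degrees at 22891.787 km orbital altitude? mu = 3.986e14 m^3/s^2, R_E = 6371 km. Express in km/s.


r = 29262.7870 km = 2.9262787e+07 m
V = sqrt(mu/r) = 3690.7175 m/s
di = 12.9 deg = 0.2251475 rad
dV = 2*V*sin(di/2) = 2*3690.7175*sin(0.1125737)
dV = 829.2017 m/s = 0.8292017 km/s

0.8292 km/s


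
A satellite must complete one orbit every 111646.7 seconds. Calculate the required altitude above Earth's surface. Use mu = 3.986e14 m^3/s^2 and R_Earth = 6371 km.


T = 111646.7 s
r = (mu*T^2/(4*pi^2))^(1/3) = (3.986e14 * 111646.7^2 / (4*pi^2))^(1/3)
r = 5.0113697e+07 m = 50113.6974 km
alt = r - R_E = 50113.6974 - 6371 = 43742.6974 km

43742.6974 km


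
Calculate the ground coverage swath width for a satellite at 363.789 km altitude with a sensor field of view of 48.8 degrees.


FOV = 48.8 deg = 0.8517207 rad
swath = 2 * alt * tan(FOV/2) = 2 * 363.789 * tan(0.4258603)
swath = 2 * 363.789 * 0.4536201
swath = 330.0440 km

330.0440 km


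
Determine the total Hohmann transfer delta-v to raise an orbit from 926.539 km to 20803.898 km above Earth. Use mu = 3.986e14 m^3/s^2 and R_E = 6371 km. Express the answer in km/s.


r1 = 7297.5390 km = 7.297539e+06 m
r2 = 27174.8980 km = 2.7174898e+07 m
dv1 = sqrt(mu/r1)*(sqrt(2*r2/(r1+r2)) - 1) = 1889.2897 m/s
dv2 = sqrt(mu/r2)*(1 - sqrt(2*r1/(r1+r2))) = 1337.8536 m/s
total dv = |dv1| + |dv2| = 1889.2897 + 1337.8536 = 3227.1433 m/s = 3.2271 km/s

3.2271 km/s


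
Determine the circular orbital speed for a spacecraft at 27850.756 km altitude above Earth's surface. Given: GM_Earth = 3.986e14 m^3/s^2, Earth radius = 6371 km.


r = R_E + alt = 6371.0 + 27850.756 = 34221.7560 km = 3.4221756e+07 m
v = sqrt(mu/r) = sqrt(3.986e14 / 3.4221756e+07) = 3412.8524 m/s = 3.4129 km/s

3.4129 km/s


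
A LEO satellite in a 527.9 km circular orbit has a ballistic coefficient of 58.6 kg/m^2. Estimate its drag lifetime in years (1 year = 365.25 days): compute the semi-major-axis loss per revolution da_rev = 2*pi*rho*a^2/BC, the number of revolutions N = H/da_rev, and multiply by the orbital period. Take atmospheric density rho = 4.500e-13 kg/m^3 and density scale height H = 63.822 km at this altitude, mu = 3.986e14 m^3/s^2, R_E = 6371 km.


a = R_E + alt = 6898.9000 km = 6.8989e+06 m
da_rev = 2*pi*rho*a^2/BC = 2*pi*4.500e-13*(6.8989e+06)^2/58.6 = 2.296437 m per revolution
N = H/da_rev = 63822.0000 m / 2.296437 m = 27791.7532 revolutions
P = 2*pi*sqrt(a^3/mu) = 5702.7062 s
lifetime = N*P = 27791.7532 * 5702.7062 = 1.584882e+08 s = 1834.3542 days
years = 1834.3542 / 365.25 = 5.0222 years

5.0222 years


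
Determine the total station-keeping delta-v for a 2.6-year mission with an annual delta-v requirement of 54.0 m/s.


dV = rate * years = 54.0 * 2.6
dV = 140.4000 m/s

140.4000 m/s


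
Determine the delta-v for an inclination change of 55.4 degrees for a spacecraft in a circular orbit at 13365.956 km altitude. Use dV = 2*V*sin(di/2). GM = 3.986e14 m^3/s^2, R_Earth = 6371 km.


r = 19736.9560 km = 1.9736956e+07 m
V = sqrt(mu/r) = 4493.9534 m/s
di = 55.4 deg = 0.9669124 rad
dV = 2*V*sin(di/2) = 2*4493.9534*sin(0.4834562)
dV = 4177.9569 m/s = 4.1780 km/s

4.1780 km/s


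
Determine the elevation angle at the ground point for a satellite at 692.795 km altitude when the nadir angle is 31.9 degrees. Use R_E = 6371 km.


r = R_E + alt = 7063.7950 km
Law of sines in the satellite / Earth-center / ground-point triangle:
  sin(nadir)/R_E = sin(90 + el)/r  =>  cos(el) = (r/R_E)*sin(nadir)
cos(el) = (7063.7950 / 6371.0000) * sin(31.9 deg) = 0.5859018
el = arccos(0.5859018) = 54.1333 deg
(Earth-central angle = 90 - nadir - el = 3.9667 deg)

54.1333 degrees


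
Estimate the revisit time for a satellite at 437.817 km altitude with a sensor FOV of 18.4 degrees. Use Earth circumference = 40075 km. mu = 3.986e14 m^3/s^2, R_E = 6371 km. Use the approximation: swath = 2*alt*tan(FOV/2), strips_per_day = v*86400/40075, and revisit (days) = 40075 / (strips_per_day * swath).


swath = 2*437.817*tan(0.1605703) = 141.8218 km
v = sqrt(mu/r) = 7651.2575 m/s = 7.6513 km/s
strips/day = v*86400/40075 = 7.6513*86400/40075 = 16.4958
coverage/day = strips * swath = 16.4958 * 141.8218 = 2339.4615 km
revisit = 40075 / 2339.4615 = 17.1300 days

17.1300 days


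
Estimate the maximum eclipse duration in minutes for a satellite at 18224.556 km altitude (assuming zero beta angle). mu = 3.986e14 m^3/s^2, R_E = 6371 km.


r = 24595.5560 km
T = 639.8010 min
Eclipse fraction = arcsin(R_E/r)/pi = arcsin(6371.0000/24595.5560)/pi
= arcsin(0.2590305)/pi = 0.08340303
Eclipse duration = 0.08340303 * 639.8010 = 53.3613 min

53.3613 minutes


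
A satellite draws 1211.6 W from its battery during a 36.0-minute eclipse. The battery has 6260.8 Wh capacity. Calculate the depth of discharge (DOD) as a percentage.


E_used = P * t / 60 = 1211.6 * 36.0 / 60 = 726.9600 Wh
DOD = E_used / E_total * 100 = 726.9600 / 6260.8 * 100
DOD = 11.6113 %

11.6113 %


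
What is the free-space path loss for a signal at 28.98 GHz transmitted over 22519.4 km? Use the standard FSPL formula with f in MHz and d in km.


f = 28.98 GHz = 28980.0000 MHz
d = 22519.4 km
FSPL = 32.44 + 20*log10(28980.0000) + 20*log10(22519.4)
FSPL = 32.44 + 89.2420 + 87.0511
FSPL = 208.7331 dB

208.7331 dB


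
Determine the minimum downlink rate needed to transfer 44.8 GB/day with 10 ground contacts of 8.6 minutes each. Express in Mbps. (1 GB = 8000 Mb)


total contact time = 10 * 8.6 * 60 = 5160.0000 s
data = 44.8 GB = 358400.0000 Mb
rate = 358400.0000 / 5160.0000 = 69.4574 Mbps

69.4574 Mbps


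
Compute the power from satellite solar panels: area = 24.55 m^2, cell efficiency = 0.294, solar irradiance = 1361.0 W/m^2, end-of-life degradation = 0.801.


P = area * eta * S * degradation
P = 24.55 * 0.294 * 1361.0 * 0.801
P = 7868.4550 W

7868.4550 W


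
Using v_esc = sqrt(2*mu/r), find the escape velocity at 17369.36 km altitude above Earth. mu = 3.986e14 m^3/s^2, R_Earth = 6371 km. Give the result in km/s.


r = 6371.0 + 17369.36 = 23740.3600 km = 2.374036e+07 m
v_esc = sqrt(2*mu/r) = sqrt(2*3.986e14 / 2.374036e+07)
v_esc = 5794.8206 m/s = 5.7948 km/s

5.7948 km/s


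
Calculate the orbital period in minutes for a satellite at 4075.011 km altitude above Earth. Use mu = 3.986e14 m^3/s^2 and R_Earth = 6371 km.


r = 10446.0110 km = 1.0446011e+07 m
T = 2*pi*sqrt(r^3/mu) = 2*pi*sqrt(1.1398598e+21 / 3.986e14)
T = 10625.1957 s = 177.0866 min

177.0866 minutes


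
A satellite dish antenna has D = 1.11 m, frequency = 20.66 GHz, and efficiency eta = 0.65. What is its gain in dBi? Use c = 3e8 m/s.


lambda = c/f = 3e8 / 2.066e+10 = 0.01452081 m
G = eta*(pi*D/lambda)^2 = 0.65*(pi*1.11/0.01452081)^2
G = 37486.6977 (linear)
G = 10*log10(37486.6977) = 45.7388 dBi

45.7388 dBi


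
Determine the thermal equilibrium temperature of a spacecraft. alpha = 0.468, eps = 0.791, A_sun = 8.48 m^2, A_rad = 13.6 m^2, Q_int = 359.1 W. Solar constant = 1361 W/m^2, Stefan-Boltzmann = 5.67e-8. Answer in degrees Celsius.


Numerator = alpha*S*A_sun + Q_int = 0.468*1361*8.48 + 359.1 = 5760.4190 W
Denominator = eps*sigma*A_rad = 0.791*5.67e-8*13.6 = 6.0995592e-07 W/K^4
T^4 = 9.4439923e+09 K^4
T = 311.7374 K = 38.5874 C

38.5874 degrees Celsius


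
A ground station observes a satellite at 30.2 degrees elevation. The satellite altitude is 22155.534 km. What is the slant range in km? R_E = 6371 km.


h = 22155.534 km, el = 30.2 deg
d = -R_E*sin(el) + sqrt((R_E*sin(el))^2 + 2*R_E*h + h^2)
d = -6371.0000*sin(0.5270894) + sqrt((6371.0000*0.5030199)^2 + 2*6371.0000*22155.534 + 22155.534^2)
d = 24785.3271 km

24785.3271 km


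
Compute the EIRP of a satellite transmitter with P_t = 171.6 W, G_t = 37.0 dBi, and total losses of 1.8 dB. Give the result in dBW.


Pt = 171.6 W = 22.3452 dBW
EIRP = Pt_dBW + Gt - losses = 22.3452 + 37.0 - 1.8 = 57.5452 dBW

57.5452 dBW


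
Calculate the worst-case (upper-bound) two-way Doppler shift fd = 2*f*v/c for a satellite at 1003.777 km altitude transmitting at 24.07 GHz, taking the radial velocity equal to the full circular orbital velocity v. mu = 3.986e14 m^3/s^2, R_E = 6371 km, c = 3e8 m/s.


r = 7.374777e+06 m
v = sqrt(mu/r) = 7351.8088 m/s (worst-case radial velocity)
f = 24.07 GHz = 2.407e+10 Hz
fd = 2*f*v/c = 2*2.407e+10*7351.8088/3.0e+08
fd = 1.1797202e+06 Hz

1.1797e+06 Hz


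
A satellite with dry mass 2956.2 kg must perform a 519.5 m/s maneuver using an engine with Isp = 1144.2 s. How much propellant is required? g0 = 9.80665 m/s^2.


ve = Isp * g0 = 1144.2 * 9.80665 = 11220.768930 m/s
mass ratio = exp(dv/ve) = exp(519.5/11220.768930) = 1.04738656
m_prop = m_dry * (mr - 1) = 2956.2 * (1.04738656 - 1)
m_prop = 140.0842 kg

140.0842 kg


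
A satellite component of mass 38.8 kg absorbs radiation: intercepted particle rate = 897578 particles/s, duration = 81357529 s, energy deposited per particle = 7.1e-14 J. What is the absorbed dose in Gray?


Total energy deposited = rate * time * E_per
  = 897578 * 81357529 * 7.1e-14 = 5.1848 J
Dose = E_total / mass = 5.1848 / 38.8
Dose = 0.1336277 Gy

0.1336 Gy


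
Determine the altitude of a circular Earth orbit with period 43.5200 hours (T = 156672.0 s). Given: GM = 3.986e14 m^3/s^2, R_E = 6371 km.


T = 156672.0 s
r = (mu*T^2/(4*pi^2))^(1/3) = (3.986e14 * 156672.0^2 / (4*pi^2))^(1/3)
r = 6.2813565e+07 m = 62813.5652 km
alt = r - R_E = 62813.5652 - 6371 = 56442.5652 km

56442.5652 km


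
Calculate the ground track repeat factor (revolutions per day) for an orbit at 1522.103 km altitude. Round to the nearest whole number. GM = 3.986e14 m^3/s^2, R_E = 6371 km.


r = 7.893103e+06 m
T = 2*pi*sqrt(r^3/mu) = 6978.8341 s = 116.3139 min
revs/day = 1440 / 116.3139 = 12.3803
Rounded: 12 revolutions per day

12 revolutions per day


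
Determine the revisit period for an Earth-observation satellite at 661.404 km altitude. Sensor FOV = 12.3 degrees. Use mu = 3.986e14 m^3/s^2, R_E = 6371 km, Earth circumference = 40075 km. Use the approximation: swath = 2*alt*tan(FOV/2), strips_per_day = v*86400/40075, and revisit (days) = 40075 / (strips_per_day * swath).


swath = 2*661.404*tan(0.1073377) = 142.5351 km
v = sqrt(mu/r) = 7528.6436 m/s = 7.5286 km/s
strips/day = v*86400/40075 = 7.5286*86400/40075 = 16.2314
coverage/day = strips * swath = 16.2314 * 142.5351 = 2313.5487 km
revisit = 40075 / 2313.5487 = 17.3219 days

17.3219 days


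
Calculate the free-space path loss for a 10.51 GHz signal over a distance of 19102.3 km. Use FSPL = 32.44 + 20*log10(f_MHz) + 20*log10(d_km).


f = 10.51 GHz = 10510.0000 MHz
d = 19102.3 km
FSPL = 32.44 + 20*log10(10510.0000) + 20*log10(19102.3)
FSPL = 32.44 + 80.4321 + 85.6217
FSPL = 198.4938 dB

198.4938 dB


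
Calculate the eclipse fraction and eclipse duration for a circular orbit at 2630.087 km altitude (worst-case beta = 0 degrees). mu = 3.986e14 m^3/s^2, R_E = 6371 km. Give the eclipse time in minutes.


r = 9001.0870 km
T = 141.6454 min
Eclipse fraction = arcsin(R_E/r)/pi = arcsin(6371.0000/9001.0870)/pi
= arcsin(0.7078034)/pi = 0.2503137
Eclipse duration = 0.2503137 * 141.6454 = 35.4558 min

35.4558 minutes


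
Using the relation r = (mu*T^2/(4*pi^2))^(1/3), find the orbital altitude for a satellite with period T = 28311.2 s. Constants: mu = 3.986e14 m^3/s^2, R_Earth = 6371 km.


T = 28311.2 s
r = (mu*T^2/(4*pi^2))^(1/3) = (3.986e14 * 28311.2^2 / (4*pi^2))^(1/3)
r = 2.0076964e+07 m = 20076.9639 km
alt = r - R_E = 20076.9639 - 6371 = 13705.9639 km

13705.9639 km


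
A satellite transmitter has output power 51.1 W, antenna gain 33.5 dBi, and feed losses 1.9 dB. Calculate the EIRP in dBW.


Pt = 51.1 W = 17.0842 dBW
EIRP = Pt_dBW + Gt - losses = 17.0842 + 33.5 - 1.9 = 48.6842 dBW

48.6842 dBW


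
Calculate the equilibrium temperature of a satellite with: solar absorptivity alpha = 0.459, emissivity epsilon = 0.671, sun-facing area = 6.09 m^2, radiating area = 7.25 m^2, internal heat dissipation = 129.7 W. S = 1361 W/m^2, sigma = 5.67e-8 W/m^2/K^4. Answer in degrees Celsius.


Numerator = alpha*S*A_sun + Q_int = 0.459*1361*6.09 + 129.7 = 3934.1169 W
Denominator = eps*sigma*A_rad = 0.671*5.67e-8*7.25 = 2.7583132e-07 W/K^4
T^4 = 1.4262763e+10 K^4
T = 345.5818 K = 72.4318 C

72.4318 degrees Celsius


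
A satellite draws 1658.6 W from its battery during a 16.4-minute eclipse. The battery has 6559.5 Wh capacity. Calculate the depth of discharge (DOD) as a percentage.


E_used = P * t / 60 = 1658.6 * 16.4 / 60 = 453.3507 Wh
DOD = E_used / E_total * 100 = 453.3507 / 6559.5 * 100
DOD = 6.9114 %

6.9114 %


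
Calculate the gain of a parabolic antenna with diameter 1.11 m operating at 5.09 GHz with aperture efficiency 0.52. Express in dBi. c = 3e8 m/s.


lambda = c/f = 3e8 / 5.09e+09 = 0.0589391 m
G = eta*(pi*D/lambda)^2 = 0.52*(pi*1.11/0.0589391)^2
G = 1820.2964 (linear)
G = 10*log10(1820.2964) = 32.6014 dBi

32.6014 dBi


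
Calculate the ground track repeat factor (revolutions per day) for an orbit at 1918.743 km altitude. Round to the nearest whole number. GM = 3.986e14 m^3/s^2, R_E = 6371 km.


r = 8.289743e+06 m
T = 2*pi*sqrt(r^3/mu) = 7511.4334 s = 125.1906 min
revs/day = 1440 / 125.1906 = 11.5025
Rounded: 12 revolutions per day

12 revolutions per day


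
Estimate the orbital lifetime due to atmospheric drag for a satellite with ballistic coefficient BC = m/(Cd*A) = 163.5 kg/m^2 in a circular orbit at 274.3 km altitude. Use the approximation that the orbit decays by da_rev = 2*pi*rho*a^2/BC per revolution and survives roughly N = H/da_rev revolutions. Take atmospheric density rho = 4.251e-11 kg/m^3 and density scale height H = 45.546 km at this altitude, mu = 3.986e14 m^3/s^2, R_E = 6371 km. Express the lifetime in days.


a = R_E + alt = 6645.3000 km = 6.6453e+06 m
da_rev = 2*pi*rho*a^2/BC = 2*pi*4.251e-11*(6.6453e+06)^2/163.5 = 72.141040 m per revolution
N = H/da_rev = 45546.0000 m / 72.141040 m = 631.3466 revolutions
P = 2*pi*sqrt(a^3/mu) = 5391.1710 s
lifetime = N*P = 631.3466 * 5391.1710 = 3.4036975e+06 s = 39.3946 days

39.3946 days


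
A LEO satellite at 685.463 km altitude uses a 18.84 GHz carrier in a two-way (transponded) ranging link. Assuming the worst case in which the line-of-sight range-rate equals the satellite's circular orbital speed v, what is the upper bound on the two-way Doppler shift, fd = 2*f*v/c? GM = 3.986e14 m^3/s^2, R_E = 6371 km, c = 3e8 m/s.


r = 7.056463e+06 m
v = sqrt(mu/r) = 7515.7982 m/s (worst-case radial velocity)
f = 18.84 GHz = 1.884e+10 Hz
fd = 2*f*v/c = 2*1.884e+10*7515.7982/3.0e+08
fd = 943984.2585 Hz

943984.2585 Hz


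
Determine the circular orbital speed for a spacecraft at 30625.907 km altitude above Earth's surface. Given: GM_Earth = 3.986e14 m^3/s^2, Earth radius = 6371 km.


r = R_E + alt = 6371.0 + 30625.907 = 36996.9070 km = 3.6996907e+07 m
v = sqrt(mu/r) = sqrt(3.986e14 / 3.6996907e+07) = 3282.3579 m/s = 3.2824 km/s

3.2824 km/s


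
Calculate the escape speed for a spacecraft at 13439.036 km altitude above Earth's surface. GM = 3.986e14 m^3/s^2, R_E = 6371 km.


r = 6371.0 + 13439.036 = 19810.0360 km = 1.9810036e+07 m
v_esc = sqrt(2*mu/r) = sqrt(2*3.986e14 / 1.9810036e+07)
v_esc = 6343.6763 m/s = 6.3437 km/s

6.3437 km/s


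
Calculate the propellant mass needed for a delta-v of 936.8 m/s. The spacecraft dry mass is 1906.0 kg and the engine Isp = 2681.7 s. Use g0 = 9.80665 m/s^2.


ve = Isp * g0 = 2681.7 * 9.80665 = 26298.493305 m/s
mass ratio = exp(dv/ve) = exp(936.8/26298.493305) = 1.03626387
m_prop = m_dry * (mr - 1) = 1906.0 * (1.03626387 - 1)
m_prop = 69.1189 kg

69.1189 kg


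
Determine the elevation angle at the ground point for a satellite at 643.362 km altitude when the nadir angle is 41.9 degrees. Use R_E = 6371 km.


r = R_E + alt = 7014.3620 km
Law of sines in the satellite / Earth-center / ground-point triangle:
  sin(nadir)/R_E = sin(90 + el)/r  =>  cos(el) = (r/R_E)*sin(nadir)
cos(el) = (7014.3620 / 6371.0000) * sin(41.9 deg) = 0.7352722
el = arccos(0.7352722) = 42.6698 deg
(Earth-central angle = 90 - nadir - el = 5.4302 deg)

42.6698 degrees


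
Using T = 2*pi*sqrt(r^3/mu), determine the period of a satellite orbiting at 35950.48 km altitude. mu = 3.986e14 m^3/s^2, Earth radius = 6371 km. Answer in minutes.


r = 42321.4800 km = 4.232148e+07 m
T = 2*pi*sqrt(r^3/mu) = 2*pi*sqrt(7.5802327e+22 / 3.986e14)
T = 86646.7926 s = 1444.1132 min

1444.1132 minutes


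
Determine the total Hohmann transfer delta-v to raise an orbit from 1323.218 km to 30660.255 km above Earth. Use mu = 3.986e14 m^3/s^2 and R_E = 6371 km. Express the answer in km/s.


r1 = 7694.2180 km = 7.694218e+06 m
r2 = 37031.2550 km = 3.7031255e+07 m
dv1 = sqrt(mu/r1)*(sqrt(2*r2/(r1+r2)) - 1) = 2064.4935 m/s
dv2 = sqrt(mu/r2)*(1 - sqrt(2*r1/(r1+r2))) = 1356.3961 m/s
total dv = |dv1| + |dv2| = 2064.4935 + 1356.3961 = 3420.8895 m/s = 3.4209 km/s

3.4209 km/s


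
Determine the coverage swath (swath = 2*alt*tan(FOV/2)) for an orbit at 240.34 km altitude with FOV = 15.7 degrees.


FOV = 15.7 deg = 0.2740167 rad
swath = 2 * alt * tan(FOV/2) = 2 * 240.34 * tan(0.1370083)
swath = 2 * 240.34 * 0.1378721
swath = 66.2724 km

66.2724 km


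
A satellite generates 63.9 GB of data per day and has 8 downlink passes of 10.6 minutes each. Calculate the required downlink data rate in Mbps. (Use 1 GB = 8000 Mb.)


total contact time = 8 * 10.6 * 60 = 5088.0000 s
data = 63.9 GB = 511200.0000 Mb
rate = 511200.0000 / 5088.0000 = 100.4717 Mbps

100.4717 Mbps


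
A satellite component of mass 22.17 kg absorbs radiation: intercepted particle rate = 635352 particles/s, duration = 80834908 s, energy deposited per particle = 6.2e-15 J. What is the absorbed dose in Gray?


Total energy deposited = rate * time * E_per
  = 635352 * 80834908 * 6.2e-15 = 0.3184234 J
Dose = E_total / mass = 0.3184234 / 22.17
Dose = 0.01436281 Gy

0.0144 Gy


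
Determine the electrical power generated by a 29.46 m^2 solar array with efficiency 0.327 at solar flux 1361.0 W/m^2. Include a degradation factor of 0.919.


P = area * eta * S * degradation
P = 29.46 * 0.327 * 1361.0 * 0.919
P = 12049.0868 W

12049.0868 W


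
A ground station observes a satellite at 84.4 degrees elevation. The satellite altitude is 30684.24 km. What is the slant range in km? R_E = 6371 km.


h = 30684.24 km, el = 84.4 deg
d = -R_E*sin(el) + sqrt((R_E*sin(el))^2 + 2*R_E*h + h^2)
d = -6371.0000*sin(1.4731) + sqrt((6371.0000*0.9952274)^2 + 2*6371.0000*30684.24 + 30684.24^2)
d = 30709.4305 km

30709.4305 km


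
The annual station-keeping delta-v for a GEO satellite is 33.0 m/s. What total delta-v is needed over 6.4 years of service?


dV = rate * years = 33.0 * 6.4
dV = 211.2000 m/s

211.2000 m/s


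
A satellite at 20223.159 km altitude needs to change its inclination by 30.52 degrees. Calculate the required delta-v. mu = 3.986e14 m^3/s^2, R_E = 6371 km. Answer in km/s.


r = 26594.1590 km = 2.6594159e+07 m
V = sqrt(mu/r) = 3871.4666 m/s
di = 30.52 deg = 0.5326745 rad
dV = 2*V*sin(di/2) = 2*3871.4666*sin(0.2663372)
dV = 2037.9369 m/s = 2.0379 km/s

2.0379 km/s


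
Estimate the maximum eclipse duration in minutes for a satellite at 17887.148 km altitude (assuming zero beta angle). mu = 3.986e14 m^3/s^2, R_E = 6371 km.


r = 24258.1480 km
T = 626.6809 min
Eclipse fraction = arcsin(R_E/r)/pi = arcsin(6371.0000/24258.1480)/pi
= arcsin(0.2626334)/pi = 0.08459098
Eclipse duration = 0.08459098 * 626.6809 = 53.0115 min

53.0115 minutes


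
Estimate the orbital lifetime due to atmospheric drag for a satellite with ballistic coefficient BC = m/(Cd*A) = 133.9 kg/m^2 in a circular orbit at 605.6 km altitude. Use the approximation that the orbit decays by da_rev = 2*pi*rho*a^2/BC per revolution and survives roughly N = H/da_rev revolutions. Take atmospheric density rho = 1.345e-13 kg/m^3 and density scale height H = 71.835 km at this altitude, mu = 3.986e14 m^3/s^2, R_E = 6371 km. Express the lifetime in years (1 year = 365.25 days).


a = R_E + alt = 6976.6000 km = 6.9766e+06 m
da_rev = 2*pi*rho*a^2/BC = 2*pi*1.345e-13*(6.9766e+06)^2/133.9 = 0.30719152 m per revolution
N = H/da_rev = 71835.0000 m / 0.30719152 m = 233844.3457 revolutions
P = 2*pi*sqrt(a^3/mu) = 5799.3184 s
lifetime = N*P = 233844.3457 * 5799.3184 = 1.3561378e+09 s = 15696.0397 days
years = 15696.0397 / 365.25 = 42.9734 years

42.9734 years


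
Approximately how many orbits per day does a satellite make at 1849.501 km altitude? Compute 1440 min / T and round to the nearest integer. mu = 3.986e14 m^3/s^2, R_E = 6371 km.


r = 8.220501e+06 m
T = 2*pi*sqrt(r^3/mu) = 7417.5187 s = 123.6253 min
revs/day = 1440 / 123.6253 = 11.6481
Rounded: 12 revolutions per day

12 revolutions per day


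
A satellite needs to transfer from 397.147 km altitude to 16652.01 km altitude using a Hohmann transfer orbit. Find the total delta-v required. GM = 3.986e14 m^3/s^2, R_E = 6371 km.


r1 = 6768.1470 km = 6.768147e+06 m
r2 = 23023.0100 km = 2.302301e+07 m
dv1 = sqrt(mu/r1)*(sqrt(2*r2/(r1+r2)) - 1) = 1866.6178 m/s
dv2 = sqrt(mu/r2)*(1 - sqrt(2*r1/(r1+r2))) = 1356.1553 m/s
total dv = |dv1| + |dv2| = 1866.6178 + 1356.1553 = 3222.7732 m/s = 3.2228 km/s

3.2228 km/s


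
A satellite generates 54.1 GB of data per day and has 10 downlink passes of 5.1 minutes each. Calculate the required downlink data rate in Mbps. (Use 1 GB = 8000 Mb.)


total contact time = 10 * 5.1 * 60 = 3060.0000 s
data = 54.1 GB = 432800.0000 Mb
rate = 432800.0000 / 3060.0000 = 141.4379 Mbps

141.4379 Mbps


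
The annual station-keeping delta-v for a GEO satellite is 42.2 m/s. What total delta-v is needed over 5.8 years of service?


dV = rate * years = 42.2 * 5.8
dV = 244.7600 m/s

244.7600 m/s


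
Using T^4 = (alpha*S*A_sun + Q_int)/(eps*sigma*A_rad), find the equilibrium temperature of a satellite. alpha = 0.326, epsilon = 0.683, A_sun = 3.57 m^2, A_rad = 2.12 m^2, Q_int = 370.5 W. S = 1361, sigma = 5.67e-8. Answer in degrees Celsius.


Numerator = alpha*S*A_sun + Q_int = 0.326*1361*3.57 + 370.5 = 1954.4590 W
Denominator = eps*sigma*A_rad = 0.683*5.67e-8*2.12 = 8.2099332e-08 W/K^4
T^4 = 2.3806028e+10 K^4
T = 392.8002 K = 119.6502 C

119.6502 degrees Celsius


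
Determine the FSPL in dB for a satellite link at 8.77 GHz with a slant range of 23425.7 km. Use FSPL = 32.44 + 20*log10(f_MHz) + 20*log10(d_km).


f = 8.77 GHz = 8770.0000 MHz
d = 23425.7 km
FSPL = 32.44 + 20*log10(8770.0000) + 20*log10(23425.7)
FSPL = 32.44 + 78.8600 + 87.3939
FSPL = 198.6938 dB

198.6938 dB


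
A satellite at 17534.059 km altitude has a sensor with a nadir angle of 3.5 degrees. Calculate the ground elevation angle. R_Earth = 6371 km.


r = R_E + alt = 23905.0590 km
Law of sines in the satellite / Earth-center / ground-point triangle:
  sin(nadir)/R_E = sin(90 + el)/r  =>  cos(el) = (r/R_E)*sin(nadir)
cos(el) = (23905.0590 / 6371.0000) * sin(3.5 deg) = 0.2290643
el = arccos(0.2290643) = 76.7580 deg
(Earth-central angle = 90 - nadir - el = 9.7420 deg)

76.7580 degrees


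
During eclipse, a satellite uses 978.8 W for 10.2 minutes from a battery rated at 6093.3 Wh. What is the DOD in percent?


E_used = P * t / 60 = 978.8 * 10.2 / 60 = 166.3960 Wh
DOD = E_used / E_total * 100 = 166.3960 / 6093.3 * 100
DOD = 2.7308 %

2.7308 %


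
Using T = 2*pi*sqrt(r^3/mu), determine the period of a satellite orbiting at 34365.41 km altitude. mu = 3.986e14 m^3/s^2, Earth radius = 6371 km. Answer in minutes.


r = 40736.4100 km = 4.073641e+07 m
T = 2*pi*sqrt(r^3/mu) = 2*pi*sqrt(6.7600243e+22 / 3.986e14)
T = 81824.8750 s = 1363.7479 min

1363.7479 minutes


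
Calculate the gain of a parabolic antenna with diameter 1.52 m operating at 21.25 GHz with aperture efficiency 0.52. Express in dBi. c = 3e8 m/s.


lambda = c/f = 3e8 / 2.125e+10 = 0.01411765 m
G = eta*(pi*D/lambda)^2 = 0.52*(pi*1.52/0.01411765)^2
G = 59492.9664 (linear)
G = 10*log10(59492.9664) = 47.7447 dBi

47.7447 dBi


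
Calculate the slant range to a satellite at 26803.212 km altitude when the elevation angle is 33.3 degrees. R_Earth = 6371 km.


h = 26803.212 km, el = 33.3 deg
d = -R_E*sin(el) + sqrt((R_E*sin(el))^2 + 2*R_E*h + h^2)
d = -6371.0000*sin(0.5811946) + sqrt((6371.0000*0.5490228)^2 + 2*6371.0000*26803.212 + 26803.212^2)
d = 29246.2358 km

29246.2358 km


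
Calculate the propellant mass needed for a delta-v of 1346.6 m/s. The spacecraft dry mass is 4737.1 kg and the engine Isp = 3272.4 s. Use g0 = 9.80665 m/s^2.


ve = Isp * g0 = 3272.4 * 9.80665 = 32091.281460 m/s
mass ratio = exp(dv/ve) = exp(1346.6/32091.281460) = 1.04285438
m_prop = m_dry * (mr - 1) = 4737.1 * (1.04285438 - 1)
m_prop = 203.0055 kg

203.0055 kg


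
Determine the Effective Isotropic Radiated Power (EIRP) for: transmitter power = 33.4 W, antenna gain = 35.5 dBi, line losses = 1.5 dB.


Pt = 33.4 W = 15.2375 dBW
EIRP = Pt_dBW + Gt - losses = 15.2375 + 35.5 - 1.5 = 49.2375 dBW

49.2375 dBW


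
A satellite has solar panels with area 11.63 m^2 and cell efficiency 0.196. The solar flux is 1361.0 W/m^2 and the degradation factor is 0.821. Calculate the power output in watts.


P = area * eta * S * degradation
P = 11.63 * 0.196 * 1361.0 * 0.821
P = 2547.0476 W

2547.0476 W


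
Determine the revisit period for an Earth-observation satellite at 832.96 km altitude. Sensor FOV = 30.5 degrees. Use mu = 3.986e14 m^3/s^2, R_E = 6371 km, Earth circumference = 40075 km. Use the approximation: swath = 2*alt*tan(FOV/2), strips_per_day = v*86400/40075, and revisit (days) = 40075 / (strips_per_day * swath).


swath = 2*832.96*tan(0.2661627) = 454.1819 km
v = sqrt(mu/r) = 7438.4595 m/s = 7.4385 km/s
strips/day = v*86400/40075 = 7.4385*86400/40075 = 16.0370
coverage/day = strips * swath = 16.0370 * 454.1819 = 7283.7169 km
revisit = 40075 / 7283.7169 = 5.5020 days

5.5020 days


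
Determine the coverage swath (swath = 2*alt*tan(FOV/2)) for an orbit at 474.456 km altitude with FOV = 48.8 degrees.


FOV = 48.8 deg = 0.8517207 rad
swath = 2 * alt * tan(FOV/2) = 2 * 474.456 * tan(0.4258603)
swath = 2 * 474.456 * 0.4536201
swath = 430.4456 km

430.4456 km


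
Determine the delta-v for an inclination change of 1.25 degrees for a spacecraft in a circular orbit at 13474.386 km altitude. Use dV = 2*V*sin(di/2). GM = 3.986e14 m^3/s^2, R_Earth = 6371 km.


r = 19845.3860 km = 1.9845386e+07 m
V = sqrt(mu/r) = 4481.6597 m/s
di = 1.25 deg = 0.02181662 rad
dV = 2*V*sin(di/2) = 2*4481.6597*sin(0.01090831)
dV = 97.7727 m/s = 0.09777271 km/s

0.0978 km/s


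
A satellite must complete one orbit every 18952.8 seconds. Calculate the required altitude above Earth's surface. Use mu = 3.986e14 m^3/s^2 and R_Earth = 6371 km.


T = 18952.8 s
r = (mu*T^2/(4*pi^2))^(1/3) = (3.986e14 * 18952.8^2 / (4*pi^2))^(1/3)
r = 1.5364135e+07 m = 15364.1347 km
alt = r - R_E = 15364.1347 - 6371 = 8993.1347 km

8993.1347 km


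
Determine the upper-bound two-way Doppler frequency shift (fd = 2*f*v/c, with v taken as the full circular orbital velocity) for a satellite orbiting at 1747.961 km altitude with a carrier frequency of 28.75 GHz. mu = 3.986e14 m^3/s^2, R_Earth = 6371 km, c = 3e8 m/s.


r = 8.118961e+06 m
v = sqrt(mu/r) = 7006.7790 m/s (worst-case radial velocity)
f = 28.75 GHz = 2.875e+10 Hz
fd = 2*f*v/c = 2*2.875e+10*7006.7790/3.0e+08
fd = 1.342966e+06 Hz

1.3430e+06 Hz


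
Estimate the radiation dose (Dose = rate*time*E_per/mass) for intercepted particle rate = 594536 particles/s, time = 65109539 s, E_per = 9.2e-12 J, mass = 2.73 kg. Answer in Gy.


Total energy deposited = rate * time * E_per
  = 594536 * 65109539 * 9.2e-12 = 356.1317 J
Dose = E_total / mass = 356.1317 / 2.73
Dose = 130.4512 Gy

130.4512 Gy


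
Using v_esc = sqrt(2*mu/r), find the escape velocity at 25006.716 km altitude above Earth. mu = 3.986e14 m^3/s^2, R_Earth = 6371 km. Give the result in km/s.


r = 6371.0 + 25006.716 = 31377.7160 km = 3.1377716e+07 m
v_esc = sqrt(2*mu/r) = sqrt(2*3.986e14 / 3.1377716e+07)
v_esc = 5040.4926 m/s = 5.0405 km/s

5.0405 km/s


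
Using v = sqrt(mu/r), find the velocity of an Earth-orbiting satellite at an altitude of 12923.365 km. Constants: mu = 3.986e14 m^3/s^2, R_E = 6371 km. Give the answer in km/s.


r = R_E + alt = 6371.0 + 12923.365 = 19294.3650 km = 1.9294365e+07 m
v = sqrt(mu/r) = sqrt(3.986e14 / 1.9294365e+07) = 4545.2042 m/s = 4.5452 km/s

4.5452 km/s


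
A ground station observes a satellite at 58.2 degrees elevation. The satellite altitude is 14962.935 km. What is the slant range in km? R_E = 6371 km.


h = 14962.935 km, el = 58.2 deg
d = -R_E*sin(el) + sqrt((R_E*sin(el))^2 + 2*R_E*h + h^2)
d = -6371.0000*sin(1.0158) + sqrt((6371.0000*0.8498927)^2 + 2*6371.0000*14962.935 + 14962.935^2)
d = 15653.4554 km

15653.4554 km


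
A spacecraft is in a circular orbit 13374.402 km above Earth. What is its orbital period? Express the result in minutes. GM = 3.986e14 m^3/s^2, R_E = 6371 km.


r = 19745.4020 km = 1.9745402e+07 m
T = 2*pi*sqrt(r^3/mu) = 2*pi*sqrt(7.6983551e+21 / 3.986e14)
T = 27612.7837 s = 460.2131 min

460.2131 minutes


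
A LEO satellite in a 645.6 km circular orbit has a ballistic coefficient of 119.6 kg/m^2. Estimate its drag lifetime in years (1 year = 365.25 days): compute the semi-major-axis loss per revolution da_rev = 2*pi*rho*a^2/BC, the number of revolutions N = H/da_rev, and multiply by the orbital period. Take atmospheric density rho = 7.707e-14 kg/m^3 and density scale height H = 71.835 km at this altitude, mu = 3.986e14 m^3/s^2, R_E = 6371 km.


a = R_E + alt = 7016.6000 km = 7.0166e+06 m
da_rev = 2*pi*rho*a^2/BC = 2*pi*7.707e-14*(7.0166e+06)^2/119.6 = 0.199336802 m per revolution
N = H/da_rev = 71835.0000 m / 0.199336802 m = 360369.9837 revolutions
P = 2*pi*sqrt(a^3/mu) = 5849.2650 s
lifetime = N*P = 360369.9837 * 5849.2650 = 2.1078995e+09 s = 24396.9855 days
years = 24396.9855 / 365.25 = 66.7953 years

66.7953 years


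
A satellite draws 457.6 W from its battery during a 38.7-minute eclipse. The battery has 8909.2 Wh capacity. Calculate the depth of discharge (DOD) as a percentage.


E_used = P * t / 60 = 457.6 * 38.7 / 60 = 295.1520 Wh
DOD = E_used / E_total * 100 = 295.1520 / 8909.2 * 100
DOD = 3.3129 %

3.3129 %


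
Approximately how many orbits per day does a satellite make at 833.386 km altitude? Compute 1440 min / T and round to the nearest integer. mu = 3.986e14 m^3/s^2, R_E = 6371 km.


r = 7.204386e+06 m
T = 2*pi*sqrt(r^3/mu) = 6085.6459 s = 101.4274 min
revs/day = 1440 / 101.4274 = 14.1973
Rounded: 14 revolutions per day

14 revolutions per day


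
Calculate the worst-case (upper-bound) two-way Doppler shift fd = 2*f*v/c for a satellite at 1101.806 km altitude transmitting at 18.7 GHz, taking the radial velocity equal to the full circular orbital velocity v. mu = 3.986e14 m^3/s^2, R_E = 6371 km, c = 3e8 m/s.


r = 7.472806e+06 m
v = sqrt(mu/r) = 7303.4287 m/s (worst-case radial velocity)
f = 18.7 GHz = 1.87e+10 Hz
fd = 2*f*v/c = 2*1.87e+10*7303.4287/3.0e+08
fd = 910494.1102 Hz

910494.1102 Hz


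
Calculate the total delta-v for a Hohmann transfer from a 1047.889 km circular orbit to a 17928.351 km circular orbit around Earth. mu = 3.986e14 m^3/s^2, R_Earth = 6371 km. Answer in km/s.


r1 = 7418.8890 km = 7.418889e+06 m
r2 = 24299.3510 km = 2.4299351e+07 m
dv1 = sqrt(mu/r1)*(sqrt(2*r2/(r1+r2)) - 1) = 1743.2077 m/s
dv2 = sqrt(mu/r2)*(1 - sqrt(2*r1/(r1+r2))) = 1280.0152 m/s
total dv = |dv1| + |dv2| = 1743.2077 + 1280.0152 = 3023.2229 m/s = 3.0232 km/s

3.0232 km/s


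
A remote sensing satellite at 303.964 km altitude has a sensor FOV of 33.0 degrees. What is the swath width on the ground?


FOV = 33.0 deg = 0.5759587 rad
swath = 2 * alt * tan(FOV/2) = 2 * 303.964 * tan(0.2879793)
swath = 2 * 303.964 * 0.2962135
swath = 180.0765 km

180.0765 km


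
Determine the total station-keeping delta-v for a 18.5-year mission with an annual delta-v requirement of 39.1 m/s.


dV = rate * years = 39.1 * 18.5
dV = 723.3500 m/s

723.3500 m/s


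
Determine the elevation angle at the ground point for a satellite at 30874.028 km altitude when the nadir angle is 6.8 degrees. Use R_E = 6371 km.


r = R_E + alt = 37245.0280 km
Law of sines in the satellite / Earth-center / ground-point triangle:
  sin(nadir)/R_E = sin(90 + el)/r  =>  cos(el) = (r/R_E)*sin(nadir)
cos(el) = (37245.0280 / 6371.0000) * sin(6.8 deg) = 0.6921926
el = arccos(0.6921926) = 46.1961 deg
(Earth-central angle = 90 - nadir - el = 37.0039 deg)

46.1961 degrees


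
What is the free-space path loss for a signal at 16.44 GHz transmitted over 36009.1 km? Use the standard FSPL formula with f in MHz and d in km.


f = 16.44 GHz = 16440.0000 MHz
d = 36009.1 km
FSPL = 32.44 + 20*log10(16440.0000) + 20*log10(36009.1)
FSPL = 32.44 + 84.3180 + 91.1282
FSPL = 207.8863 dB

207.8863 dB


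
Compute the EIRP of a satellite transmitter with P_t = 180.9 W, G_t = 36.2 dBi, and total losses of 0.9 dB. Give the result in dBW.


Pt = 180.9 W = 22.5744 dBW
EIRP = Pt_dBW + Gt - losses = 22.5744 + 36.2 - 0.9 = 57.8744 dBW

57.8744 dBW


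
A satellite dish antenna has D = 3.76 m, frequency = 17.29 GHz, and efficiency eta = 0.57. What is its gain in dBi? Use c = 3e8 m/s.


lambda = c/f = 3e8 / 1.729e+10 = 0.01735107 m
G = eta*(pi*D/lambda)^2 = 0.57*(pi*3.76/0.01735107)^2
G = 264178.6813 (linear)
G = 10*log10(264178.6813) = 54.2190 dBi

54.2190 dBi


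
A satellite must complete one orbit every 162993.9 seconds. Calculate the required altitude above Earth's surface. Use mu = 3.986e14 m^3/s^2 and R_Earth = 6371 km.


T = 162993.9 s
r = (mu*T^2/(4*pi^2))^(1/3) = (3.986e14 * 162993.9^2 / (4*pi^2))^(1/3)
r = 6.4492135e+07 m = 64492.1349 km
alt = r - R_E = 64492.1349 - 6371 = 58121.1349 km

58121.1349 km


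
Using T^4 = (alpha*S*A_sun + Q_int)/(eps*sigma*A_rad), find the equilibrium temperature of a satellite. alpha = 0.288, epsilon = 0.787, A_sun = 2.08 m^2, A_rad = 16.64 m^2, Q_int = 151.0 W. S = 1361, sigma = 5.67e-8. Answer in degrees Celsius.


Numerator = alpha*S*A_sun + Q_int = 0.288*1361*2.08 + 151.0 = 966.2934 W
Denominator = eps*sigma*A_rad = 0.787*5.67e-8*16.64 = 7.4252506e-07 W/K^4
T^4 = 1.3013614e+09 K^4
T = 189.9326 K = -83.2174 C

-83.2174 degrees Celsius


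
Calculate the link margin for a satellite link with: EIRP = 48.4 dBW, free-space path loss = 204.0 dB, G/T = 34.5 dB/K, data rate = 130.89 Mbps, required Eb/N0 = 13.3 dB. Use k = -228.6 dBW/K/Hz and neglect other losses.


C/N0 = EIRP - FSPL + G/T - k = 48.4 - 204.0 + 34.5 - (-228.6)
C/N0 = 107.5000 dB-Hz
R_b = 130.89 Mbps = 1.3089e+08 bps -> 10*log10(R_b) = 81.1691 dB-Hz
Eb/N0 = C/N0 - 10*log10(R_b) = 107.5000 - 81.1691 = 26.3309 dB
Margin = Eb/N0 - Eb/N0_req = 26.3309 - 13.3 = 13.0309 dB (link closes)

13.0309 dB


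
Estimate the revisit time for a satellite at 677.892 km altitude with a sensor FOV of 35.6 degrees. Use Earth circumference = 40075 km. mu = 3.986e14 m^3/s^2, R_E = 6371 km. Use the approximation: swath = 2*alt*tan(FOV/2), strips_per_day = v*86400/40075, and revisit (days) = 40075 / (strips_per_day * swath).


swath = 2*677.892*tan(0.3106686) = 435.2946 km
v = sqrt(mu/r) = 7519.8334 m/s = 7.5198 km/s
strips/day = v*86400/40075 = 7.5198*86400/40075 = 16.2124
coverage/day = strips * swath = 16.2124 * 435.2946 = 7057.1887 km
revisit = 40075 / 7057.1887 = 5.6786 days

5.6786 days


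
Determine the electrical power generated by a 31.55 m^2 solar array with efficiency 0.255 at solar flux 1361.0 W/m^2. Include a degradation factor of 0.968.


P = area * eta * S * degradation
P = 31.55 * 0.255 * 1361.0 * 0.968
P = 10599.1985 W

10599.1985 W
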